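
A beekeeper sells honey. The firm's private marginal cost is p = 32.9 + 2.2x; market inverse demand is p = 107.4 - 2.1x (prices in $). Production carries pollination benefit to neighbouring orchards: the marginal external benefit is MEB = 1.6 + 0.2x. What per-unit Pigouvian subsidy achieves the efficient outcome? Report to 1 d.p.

subsidy = $5.3 per unit

Social marginal cost = private MC − MEB = 31.3 + 2.0x.
Set SMC = demand: 31.3 + 2.0x = 107.4 - 2.1x → x* = 18.5610.
The Pigouvian subsidy equals MEB at x*: 1.6 + 0.2×18.5610 = 5.3122.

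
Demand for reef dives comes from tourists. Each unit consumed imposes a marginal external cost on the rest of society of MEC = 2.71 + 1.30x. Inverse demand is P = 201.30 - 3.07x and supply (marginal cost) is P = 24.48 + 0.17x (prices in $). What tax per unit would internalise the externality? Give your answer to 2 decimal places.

tax = $52.57 per unit

Social marginal benefit = demand − MEC = 198.59 - 4.37x.
Set SMB = MC: 198.59 - 4.37x = 24.48 + 0.17x → x* = 38.3502.
The Pigouvian tax equals MEC at x*: 2.71 + 1.30×38.3502 = 52.5653.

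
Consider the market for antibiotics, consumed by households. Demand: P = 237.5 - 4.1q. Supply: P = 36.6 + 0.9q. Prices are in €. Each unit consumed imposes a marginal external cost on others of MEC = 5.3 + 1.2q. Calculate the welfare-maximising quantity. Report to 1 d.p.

q* = 31.5

Social marginal benefit = demand − MEC = 232.2 - 5.3q.
Set SMB = MC: 232.2 - 5.3q = 36.6 + 0.9q → q* = 31.5484.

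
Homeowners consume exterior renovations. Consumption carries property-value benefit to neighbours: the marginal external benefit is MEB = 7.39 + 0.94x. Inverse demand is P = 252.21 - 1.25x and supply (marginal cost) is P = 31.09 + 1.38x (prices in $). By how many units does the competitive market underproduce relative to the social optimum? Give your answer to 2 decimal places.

51.14 units

Market equilibrium (private): 31.09 + 1.38x = 252.21 - 1.25x → x_m = 84.0760.
Social marginal benefit = demand + MEB = 259.60 - 0.31x.
Set SMB = MC: 259.60 - 0.31x = 31.09 + 1.38x → x* = 135.2130.
Gap = |84.0760 − 135.2130| = 51.1370.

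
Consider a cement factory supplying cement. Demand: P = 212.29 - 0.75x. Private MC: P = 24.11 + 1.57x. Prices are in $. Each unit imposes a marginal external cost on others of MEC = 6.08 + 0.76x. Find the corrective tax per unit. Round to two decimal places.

Social marginal cost = private MC + MEC = 30.19 + 2.33x.
Set SMC = demand: 30.19 + 2.33x = 212.29 - 0.75x → x* = 59.1234.
The Pigouvian tax equals MEC at x*: 6.08 + 0.76×59.1234 = 51.0138.

tax = $51.01 per unit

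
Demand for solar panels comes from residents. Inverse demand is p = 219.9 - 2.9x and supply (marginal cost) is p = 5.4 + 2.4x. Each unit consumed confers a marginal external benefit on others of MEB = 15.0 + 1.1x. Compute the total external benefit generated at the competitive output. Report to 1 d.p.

Market equilibrium (private): 5.4 + 2.4x = 219.9 - 2.9x → x_m = 40.4717.
Total external benefit = ∫₀^{x_m} (15.0 + 1.1x) dx = 15.0×40.4717 + ½×1.1×40.4717² = 1507.9527.

1508.0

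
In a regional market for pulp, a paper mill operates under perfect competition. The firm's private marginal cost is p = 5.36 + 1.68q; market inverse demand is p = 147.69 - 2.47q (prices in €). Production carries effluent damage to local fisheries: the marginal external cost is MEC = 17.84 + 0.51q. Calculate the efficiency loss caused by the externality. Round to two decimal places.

Market equilibrium (private): 5.36 + 1.68q = 147.69 - 2.47q → q_m = 34.2964.
Social marginal cost = private MC + MEC = 23.20 + 2.19q.
Set SMC = demand: 23.20 + 2.19q = 147.69 - 2.47q → q* = 26.7146.
The welfare-loss triangle has base |q_m − q*| and height MEC(q_m) (the vertical gap between SMC and demand is zero at q* and MEC at q_m).
DWL = ½ × 7.5818 × 35.3312 = 133.9370.

DWL = €133.94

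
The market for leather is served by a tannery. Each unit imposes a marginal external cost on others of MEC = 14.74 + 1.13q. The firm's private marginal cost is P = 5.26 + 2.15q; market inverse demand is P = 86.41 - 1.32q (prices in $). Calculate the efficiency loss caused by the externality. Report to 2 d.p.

DWL = $184.20

Market equilibrium (private): 5.26 + 2.15q = 86.41 - 1.32q → q_m = 23.3862.
Social marginal cost = private MC + MEC = 20.00 + 3.28q.
Set SMC = demand: 20.00 + 3.28q = 86.41 - 1.32q → q* = 14.4370.
The welfare-loss triangle has base |q_m − q*| and height MEC(q_m) (the vertical gap between SMC and demand is zero at q* and MEC at q_m).
DWL = ½ × 8.9492 × 41.1664 = 184.2032.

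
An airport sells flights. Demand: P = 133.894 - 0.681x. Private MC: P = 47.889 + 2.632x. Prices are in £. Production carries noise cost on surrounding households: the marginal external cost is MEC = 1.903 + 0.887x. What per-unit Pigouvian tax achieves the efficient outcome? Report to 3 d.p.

Social marginal cost = private MC + MEC = 49.792 + 3.519x.
Set SMC = demand: 49.792 + 3.519x = 133.894 - 0.681x → x* = 20.0243.
The Pigouvian tax equals MEC at x*: 1.903 + 0.887×20.0243 = 19.6646.

tax = £19.665 per unit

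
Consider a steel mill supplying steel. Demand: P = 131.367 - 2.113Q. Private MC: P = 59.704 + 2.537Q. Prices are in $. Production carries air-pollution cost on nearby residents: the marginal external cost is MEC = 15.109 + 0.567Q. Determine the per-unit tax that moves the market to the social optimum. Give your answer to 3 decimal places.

tax = $21.255 per unit

Social marginal cost = private MC + MEC = 74.813 + 3.104Q.
Set SMC = demand: 74.813 + 3.104Q = 131.367 - 2.113Q → Q* = 10.8403.
The Pigouvian tax equals MEC at Q*: 15.109 + 0.567×10.8403 = 21.2555.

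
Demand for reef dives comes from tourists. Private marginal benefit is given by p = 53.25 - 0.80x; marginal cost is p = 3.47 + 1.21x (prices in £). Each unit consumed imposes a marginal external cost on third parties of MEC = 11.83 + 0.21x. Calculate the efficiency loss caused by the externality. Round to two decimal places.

Market equilibrium (private): 3.47 + 1.21x = 53.25 - 0.80x → x_m = 24.7662.
Social marginal benefit = demand − MEC = 41.42 - 1.01x.
Set SMB = MC: 41.42 - 1.01x = 3.47 + 1.21x → x* = 17.0946.
Height of the DWL triangle at x_m is MC(x_m) − SMB(x_m) = MEC(x_m) = 17.0309.
DWL = ½ × 7.6716 × 17.0309 = 65.3271.

DWL = £65.33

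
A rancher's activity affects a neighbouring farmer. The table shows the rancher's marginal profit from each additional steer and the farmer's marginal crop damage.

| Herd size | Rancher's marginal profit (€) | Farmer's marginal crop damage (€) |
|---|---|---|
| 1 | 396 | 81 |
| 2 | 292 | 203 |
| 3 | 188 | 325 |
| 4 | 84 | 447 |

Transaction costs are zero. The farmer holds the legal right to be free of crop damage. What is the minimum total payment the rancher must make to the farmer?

€284

Efficient level: marginal profit ≥ marginal crop damage through level 2, so k* = 2.
With the farmer holding the right, the rancher must at least compensate total damage at k*: 81 + 203 = 284.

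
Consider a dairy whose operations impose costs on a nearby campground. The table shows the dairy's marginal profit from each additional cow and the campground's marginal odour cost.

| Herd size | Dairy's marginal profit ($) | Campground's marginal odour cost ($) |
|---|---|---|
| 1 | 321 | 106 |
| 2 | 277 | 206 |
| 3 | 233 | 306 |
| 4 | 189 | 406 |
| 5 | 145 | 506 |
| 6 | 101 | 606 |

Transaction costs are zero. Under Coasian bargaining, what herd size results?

2

Bargaining reaches the level where marginal profit last exceeds marginal odour cost.
That holds through level 2 (277 ≥ 206) but not at 3 (233 < 306).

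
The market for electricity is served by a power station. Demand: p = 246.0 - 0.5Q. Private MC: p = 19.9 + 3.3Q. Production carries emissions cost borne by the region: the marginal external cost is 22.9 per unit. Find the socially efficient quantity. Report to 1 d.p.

Q* = 53.5

Social marginal cost = private MC + MEC = 42.8 + 3.3Q.
Set SMC = demand: 42.8 + 3.3Q = 246.0 - 0.5Q → Q* = 53.4737.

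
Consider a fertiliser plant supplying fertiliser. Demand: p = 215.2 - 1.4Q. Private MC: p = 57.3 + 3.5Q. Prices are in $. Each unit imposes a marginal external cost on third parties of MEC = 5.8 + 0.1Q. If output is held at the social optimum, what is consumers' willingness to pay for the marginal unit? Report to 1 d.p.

Social marginal cost = private MC + MEC = 63.1 + 3.6Q.
Set SMC = demand: 63.1 + 3.6Q = 215.2 - 1.4Q → Q* = 30.4200.
Consumer price on the demand curve at Q*: 215.2 − 1.4×30.4200 = 172.6120.

P = $172.6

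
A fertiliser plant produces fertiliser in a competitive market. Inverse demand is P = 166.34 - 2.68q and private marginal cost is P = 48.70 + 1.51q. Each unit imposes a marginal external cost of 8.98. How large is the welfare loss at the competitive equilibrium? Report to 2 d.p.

Market equilibrium (private): 48.70 + 1.51q = 166.34 - 2.68q → q_m = 28.0764.
Social marginal cost = private MC + MEC = 57.68 + 1.51q.
Set SMC = demand: 57.68 + 1.51q = 166.34 - 2.68q → q* = 25.9332.
Height of the DWL triangle at q_m is SMC(q_m) − demand(q_m) = MEC(q_m) = 8.9800.
DWL = ½ × 2.1432 × 8.9800 = 9.6230.

DWL = 9.62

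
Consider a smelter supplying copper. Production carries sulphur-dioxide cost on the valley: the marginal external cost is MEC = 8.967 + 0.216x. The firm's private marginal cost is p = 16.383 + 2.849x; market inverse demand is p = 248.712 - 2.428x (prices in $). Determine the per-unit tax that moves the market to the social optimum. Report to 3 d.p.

Social marginal cost = private MC + MEC = 25.350 + 3.065x.
Set SMC = demand: 25.350 + 3.065x = 248.712 - 2.428x → x* = 40.6630.
The Pigouvian tax equals MEC at x*: 8.967 + 0.216×40.6630 = 17.7502.

tax = $17.750 per unit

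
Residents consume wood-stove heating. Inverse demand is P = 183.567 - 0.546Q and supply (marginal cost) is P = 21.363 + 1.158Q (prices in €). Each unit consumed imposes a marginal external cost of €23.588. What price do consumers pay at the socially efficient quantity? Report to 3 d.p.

Social marginal benefit = demand − MEC = 159.979 - 0.546Q.
Set SMB = MC: 159.979 - 0.546Q = 21.363 + 1.158Q → Q* = 81.3474.
Consumer price on the demand curve at Q*: 183.567 − 0.546×81.3474 = 139.1513.

P = €139.151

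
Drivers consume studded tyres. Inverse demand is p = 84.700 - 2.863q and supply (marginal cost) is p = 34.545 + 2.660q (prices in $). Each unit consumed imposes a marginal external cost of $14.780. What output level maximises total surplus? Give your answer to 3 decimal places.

q* = 6.405

Social marginal benefit = demand − MEC = 69.920 - 2.863q.
Set SMB = MC: 69.920 - 2.863q = 34.545 + 2.660q → q* = 6.4050.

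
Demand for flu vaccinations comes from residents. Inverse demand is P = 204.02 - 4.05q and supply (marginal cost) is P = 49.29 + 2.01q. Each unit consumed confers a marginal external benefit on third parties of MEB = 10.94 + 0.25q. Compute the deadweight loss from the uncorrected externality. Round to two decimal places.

Market equilibrium (private): 49.29 + 2.01q = 204.02 - 4.05q → q_m = 25.5330.
Social marginal benefit = demand + MEB = 214.96 - 3.80q.
Set SMB = MC: 214.96 - 3.80q = 49.29 + 2.01q → q* = 28.5146.
Height of the DWL triangle at q_m is SMB(q_m) − MC(q_m) = MEB(q_m) = 17.3233.
DWL = ½ × 2.9816 × 17.3233 = 25.8256.

DWL = 25.83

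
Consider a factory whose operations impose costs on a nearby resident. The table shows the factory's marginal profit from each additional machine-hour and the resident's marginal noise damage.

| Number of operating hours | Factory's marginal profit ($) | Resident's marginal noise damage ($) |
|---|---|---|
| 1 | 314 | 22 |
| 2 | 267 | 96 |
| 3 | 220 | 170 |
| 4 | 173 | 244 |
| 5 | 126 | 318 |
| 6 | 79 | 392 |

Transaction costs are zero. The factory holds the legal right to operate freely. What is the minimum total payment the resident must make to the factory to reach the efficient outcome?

$378

Left alone the factory would choose level 6 (marginal profit stays positive).
Efficient level: k* = 3 (marginal profit ≥ marginal noise damage through 3).
The resident must at least cover the factory's forgone profit from cutting 6→3: 173 + 126 + 79 = 378.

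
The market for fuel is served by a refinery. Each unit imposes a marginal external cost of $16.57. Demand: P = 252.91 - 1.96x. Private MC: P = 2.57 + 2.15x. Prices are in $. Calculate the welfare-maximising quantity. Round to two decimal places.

Social marginal cost = private MC + MEC = 19.14 + 2.15x.
Set SMC = demand: 19.14 + 2.15x = 252.91 - 1.96x → x* = 56.8783.

x* = 56.88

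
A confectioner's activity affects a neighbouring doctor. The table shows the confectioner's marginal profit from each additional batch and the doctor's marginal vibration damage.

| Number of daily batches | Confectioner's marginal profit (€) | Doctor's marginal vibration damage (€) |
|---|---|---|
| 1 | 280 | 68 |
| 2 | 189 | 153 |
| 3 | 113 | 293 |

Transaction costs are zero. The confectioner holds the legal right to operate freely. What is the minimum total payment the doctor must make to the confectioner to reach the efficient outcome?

Left alone the confectioner would choose level 3 (marginal profit stays positive).
Efficient level: k* = 2 (marginal profit ≥ marginal vibration damage through 2).
The doctor must at least cover the confectioner's forgone profit from cutting 3→2: 113 = 113.

€113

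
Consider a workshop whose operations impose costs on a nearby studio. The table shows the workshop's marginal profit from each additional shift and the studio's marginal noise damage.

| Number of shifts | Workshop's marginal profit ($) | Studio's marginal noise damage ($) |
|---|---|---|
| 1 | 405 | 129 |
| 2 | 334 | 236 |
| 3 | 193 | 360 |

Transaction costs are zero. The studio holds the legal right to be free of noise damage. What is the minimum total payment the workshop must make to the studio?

Efficient level: marginal profit ≥ marginal noise damage through level 2, so k* = 2.
With the studio holding the right, the workshop must at least compensate total damage at k*: 129 + 236 = 365.

$365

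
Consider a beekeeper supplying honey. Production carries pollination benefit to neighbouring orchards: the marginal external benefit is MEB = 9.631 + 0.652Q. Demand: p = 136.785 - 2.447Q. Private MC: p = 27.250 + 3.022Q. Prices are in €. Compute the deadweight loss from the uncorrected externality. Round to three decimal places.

DWL = €53.437

Market equilibrium (private): 27.250 + 3.022Q = 136.785 - 2.447Q → Q_m = 20.0283.
Social marginal cost = private MC − MEB = 17.619 + 2.370Q.
Set SMC = demand: 17.619 + 2.370Q = 136.785 - 2.447Q → Q* = 24.7386.
Height of the DWL triangle at Q_m is demand(Q_m) − SMC(Q_m) = MEB(Q_m) = 22.6895.
DWL = ½ × 4.7103 × 22.6895 = 53.4372.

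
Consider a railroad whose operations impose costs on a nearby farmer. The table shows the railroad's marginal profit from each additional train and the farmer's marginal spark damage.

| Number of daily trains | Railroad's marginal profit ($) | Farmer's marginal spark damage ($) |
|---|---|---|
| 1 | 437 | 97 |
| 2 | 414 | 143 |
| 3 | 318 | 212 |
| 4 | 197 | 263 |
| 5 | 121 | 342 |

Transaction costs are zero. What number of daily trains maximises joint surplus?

3

Bargaining reaches the level where marginal profit last exceeds marginal spark damage.
That holds through level 3 (318 ≥ 212) but not at 4 (197 < 263).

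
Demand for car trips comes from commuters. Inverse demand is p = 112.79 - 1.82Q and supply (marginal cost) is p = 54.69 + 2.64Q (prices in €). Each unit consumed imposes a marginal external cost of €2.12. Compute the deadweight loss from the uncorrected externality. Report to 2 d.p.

Market equilibrium (private): 54.69 + 2.64Q = 112.79 - 1.82Q → Q_m = 13.0269.
Social marginal benefit = demand − MEC = 110.67 - 1.82Q.
Set SMB = MC: 110.67 - 1.82Q = 54.69 + 2.64Q → Q* = 12.5516.
The loss is the area between SMB and MC from Q* to Q_m; with linear curves that's a triangle of height MEC(Q_m).
DWL = ½ × 0.4753 × 2.1200 = 0.5038.

DWL = €0.50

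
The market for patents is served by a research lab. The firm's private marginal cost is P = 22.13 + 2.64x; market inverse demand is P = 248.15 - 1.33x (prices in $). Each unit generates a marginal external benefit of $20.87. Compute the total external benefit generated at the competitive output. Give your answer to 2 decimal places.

Market equilibrium (private): 22.13 + 2.64x = 248.15 - 1.33x → x_m = 56.9320.
Total external benefit = MEB × x_m = 20.87 × 56.9320 = 1188.1708.

$1188.17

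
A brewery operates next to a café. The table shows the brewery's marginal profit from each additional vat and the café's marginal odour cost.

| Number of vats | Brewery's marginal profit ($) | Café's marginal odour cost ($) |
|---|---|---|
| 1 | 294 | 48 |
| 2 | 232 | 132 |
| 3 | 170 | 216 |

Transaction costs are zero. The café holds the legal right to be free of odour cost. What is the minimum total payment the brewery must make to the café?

$180

Efficient level: marginal profit ≥ marginal odour cost through level 2, so k* = 2.
With the café holding the right, the brewery must at least compensate total damage at k*: 48 + 132 = 180.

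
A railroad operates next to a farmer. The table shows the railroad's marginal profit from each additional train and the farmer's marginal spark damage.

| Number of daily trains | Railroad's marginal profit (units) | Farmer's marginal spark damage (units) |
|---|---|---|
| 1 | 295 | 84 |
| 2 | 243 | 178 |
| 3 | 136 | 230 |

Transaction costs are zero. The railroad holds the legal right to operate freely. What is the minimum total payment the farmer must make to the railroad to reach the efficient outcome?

136

Left alone the railroad would choose level 3 (marginal profit stays positive).
Efficient level: k* = 2 (marginal profit ≥ marginal spark damage through 2).
The farmer must at least cover the railroad's forgone profit from cutting 3→2: 136 = 136.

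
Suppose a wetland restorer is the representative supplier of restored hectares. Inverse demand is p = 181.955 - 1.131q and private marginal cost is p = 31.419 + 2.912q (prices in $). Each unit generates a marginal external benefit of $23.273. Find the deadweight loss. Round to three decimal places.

DWL = $66.984

Market equilibrium (private): 31.419 + 2.912q = 181.955 - 1.131q → q_m = 37.2337.
Social marginal cost = private MC − MEB = 8.146 + 2.912q.
Set SMC = demand: 8.146 + 2.912q = 181.955 - 1.131q → q* = 42.9901.
The welfare-loss triangle has base |q_m − q*| and height MEB(q_m) (the vertical gap between SMC and demand is zero at q* and MEB at q_m).
DWL = ½ × 5.7564 × 23.2730 = 66.9843.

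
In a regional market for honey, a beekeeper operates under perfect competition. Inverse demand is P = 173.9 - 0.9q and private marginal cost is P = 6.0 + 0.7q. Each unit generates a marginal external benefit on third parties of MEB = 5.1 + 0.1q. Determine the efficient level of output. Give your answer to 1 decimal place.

Social marginal cost = private MC − MEB = 0.9 + 0.6q.
Set SMC = demand: 0.9 + 0.6q = 173.9 - 0.9q → q* = 115.3333.

q* = 115.3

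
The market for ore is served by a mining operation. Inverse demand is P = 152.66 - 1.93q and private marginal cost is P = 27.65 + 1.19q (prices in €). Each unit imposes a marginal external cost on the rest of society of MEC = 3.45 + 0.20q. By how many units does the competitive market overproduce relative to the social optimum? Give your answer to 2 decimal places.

Market equilibrium (private): 27.65 + 1.19q = 152.66 - 1.93q → q_m = 40.0673.
Social marginal cost = private MC + MEC = 31.10 + 1.39q.
Set SMC = demand: 31.10 + 1.39q = 152.66 - 1.93q → q* = 36.6145.
Gap = |40.0673 − 36.6145| = 3.4528.

3.45 units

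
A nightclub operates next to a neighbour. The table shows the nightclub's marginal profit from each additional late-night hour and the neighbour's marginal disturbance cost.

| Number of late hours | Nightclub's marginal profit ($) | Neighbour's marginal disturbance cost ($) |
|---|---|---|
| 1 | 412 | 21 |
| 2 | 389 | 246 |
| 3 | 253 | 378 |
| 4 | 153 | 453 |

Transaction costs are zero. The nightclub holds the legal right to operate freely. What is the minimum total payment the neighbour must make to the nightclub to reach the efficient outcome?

Left alone the nightclub would choose level 4 (marginal profit stays positive).
Efficient level: k* = 2 (marginal profit ≥ marginal disturbance cost through 2).
The neighbour must at least cover the nightclub's forgone profit from cutting 4→2: 253 + 153 = 406.

$406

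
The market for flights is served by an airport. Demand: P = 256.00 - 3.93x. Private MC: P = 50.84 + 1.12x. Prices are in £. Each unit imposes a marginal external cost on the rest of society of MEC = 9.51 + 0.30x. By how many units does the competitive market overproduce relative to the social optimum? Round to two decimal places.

4.06 units

Market equilibrium (private): 50.84 + 1.12x = 256.00 - 3.93x → x_m = 40.6257.
Social marginal cost = private MC + MEC = 60.35 + 1.42x.
Set SMC = demand: 60.35 + 1.42x = 256.00 - 3.93x → x* = 36.5701.
Gap = |40.6257 − 36.5701| = 4.0556.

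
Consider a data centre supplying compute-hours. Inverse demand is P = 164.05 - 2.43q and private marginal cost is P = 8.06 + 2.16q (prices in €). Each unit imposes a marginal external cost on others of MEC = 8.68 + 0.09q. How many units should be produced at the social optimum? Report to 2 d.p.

Social marginal cost = private MC + MEC = 16.74 + 2.25q.
Set SMC = demand: 16.74 + 2.25q = 164.05 - 2.43q → q* = 31.4765.

q* = 31.48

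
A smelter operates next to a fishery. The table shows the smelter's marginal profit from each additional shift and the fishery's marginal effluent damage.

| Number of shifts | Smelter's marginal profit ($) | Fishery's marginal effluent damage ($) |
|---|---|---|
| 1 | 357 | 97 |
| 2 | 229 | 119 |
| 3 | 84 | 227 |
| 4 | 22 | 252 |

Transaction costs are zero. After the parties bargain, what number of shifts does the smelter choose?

Bargaining reaches the level where marginal profit last exceeds marginal effluent damage.
That holds through level 2 (229 ≥ 119) but not at 3 (84 < 227).

2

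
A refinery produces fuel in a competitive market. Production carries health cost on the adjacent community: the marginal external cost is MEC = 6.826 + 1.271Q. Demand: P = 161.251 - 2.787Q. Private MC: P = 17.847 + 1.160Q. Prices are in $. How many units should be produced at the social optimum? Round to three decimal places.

Social marginal cost = private MC + MEC = 24.673 + 2.431Q.
Set SMC = demand: 24.673 + 2.431Q = 161.251 - 2.787Q → Q* = 26.1744.

Q* = 26.174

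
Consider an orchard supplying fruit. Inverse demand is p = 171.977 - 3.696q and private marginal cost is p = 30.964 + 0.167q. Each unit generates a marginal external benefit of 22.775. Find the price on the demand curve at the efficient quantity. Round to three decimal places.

Social marginal cost = private MC − MEB = 8.189 + 0.167q.
Set SMC = demand: 8.189 + 0.167q = 171.977 - 3.696q → q* = 42.3992.
Consumer price on the demand curve at q*: 171.977 − 3.696×42.3992 = 15.2696.

P = 15.270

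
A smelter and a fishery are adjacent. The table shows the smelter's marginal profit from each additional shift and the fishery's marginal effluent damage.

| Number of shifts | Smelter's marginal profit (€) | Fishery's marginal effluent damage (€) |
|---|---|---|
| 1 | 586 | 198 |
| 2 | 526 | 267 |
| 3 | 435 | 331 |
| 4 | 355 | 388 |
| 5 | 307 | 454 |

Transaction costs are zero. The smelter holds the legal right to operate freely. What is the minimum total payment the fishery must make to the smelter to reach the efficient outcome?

€662

Left alone the smelter would choose level 5 (marginal profit stays positive).
Efficient level: k* = 3 (marginal profit ≥ marginal effluent damage through 3).
The fishery must at least cover the smelter's forgone profit from cutting 5→3: 355 + 307 = 662.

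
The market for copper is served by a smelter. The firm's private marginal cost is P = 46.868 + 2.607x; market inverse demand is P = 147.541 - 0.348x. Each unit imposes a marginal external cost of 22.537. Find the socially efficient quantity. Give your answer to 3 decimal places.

Social marginal cost = private MC + MEC = 69.405 + 2.607x.
Set SMC = demand: 69.405 + 2.607x = 147.541 - 0.348x → x* = 26.4420.

x* = 26.442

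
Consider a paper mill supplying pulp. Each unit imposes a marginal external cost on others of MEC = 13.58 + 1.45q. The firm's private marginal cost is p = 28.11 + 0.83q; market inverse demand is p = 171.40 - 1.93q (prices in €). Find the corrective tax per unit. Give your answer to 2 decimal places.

Social marginal cost = private MC + MEC = 41.69 + 2.28q.
Set SMC = demand: 41.69 + 2.28q = 171.40 - 1.93q → q* = 30.8100.
The Pigouvian tax equals MEC at q*: 13.58 + 1.45×30.8100 = 58.2545.

tax = €58.25 per unit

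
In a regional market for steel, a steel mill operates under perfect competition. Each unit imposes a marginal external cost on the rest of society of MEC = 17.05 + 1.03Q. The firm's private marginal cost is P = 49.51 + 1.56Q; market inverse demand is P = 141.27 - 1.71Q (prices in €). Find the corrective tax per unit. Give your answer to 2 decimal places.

tax = €34.95 per unit

Social marginal cost = private MC + MEC = 66.56 + 2.59Q.
Set SMC = demand: 66.56 + 2.59Q = 141.27 - 1.71Q → Q* = 17.3744.
The Pigouvian tax equals MEC at Q*: 17.05 + 1.03×17.3744 = 34.9456.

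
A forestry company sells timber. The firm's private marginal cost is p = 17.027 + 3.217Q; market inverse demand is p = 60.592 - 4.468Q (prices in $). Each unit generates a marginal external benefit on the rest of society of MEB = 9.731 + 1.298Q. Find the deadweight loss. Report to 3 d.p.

DWL = $22.862

Market equilibrium (private): 17.027 + 3.217Q = 60.592 - 4.468Q → Q_m = 5.6688.
Social marginal cost = private MC − MEB = 7.296 + 1.919Q.
Set SMC = demand: 7.296 + 1.919Q = 60.592 - 4.468Q → Q* = 8.3444.
The loss is the area between SMC and demand from Q* to Q_m; with linear curves that's a triangle of height MEB(Q_m).
DWL = ½ × 2.6756 × 17.0891 = 22.8618.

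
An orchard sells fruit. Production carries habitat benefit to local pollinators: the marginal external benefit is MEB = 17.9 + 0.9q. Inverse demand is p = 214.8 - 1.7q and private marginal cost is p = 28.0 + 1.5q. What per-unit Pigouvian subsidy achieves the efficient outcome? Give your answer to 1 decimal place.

subsidy = 98.0 per unit

Social marginal cost = private MC − MEB = 10.1 + 0.6q.
Set SMC = demand: 10.1 + 0.6q = 214.8 - 1.7q → q* = 89.0000.
The Pigouvian subsidy equals MEB at q*: 17.9 + 0.9×89.0000 = 98.0000.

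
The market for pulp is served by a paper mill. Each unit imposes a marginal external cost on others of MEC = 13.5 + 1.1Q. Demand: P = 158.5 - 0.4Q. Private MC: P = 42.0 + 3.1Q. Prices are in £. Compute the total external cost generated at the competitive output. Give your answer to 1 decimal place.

£1058.7

Market equilibrium (private): 42.0 + 3.1Q = 158.5 - 0.4Q → Q_m = 33.2857.
Total external cost = ∫₀^{Q_m} (13.5 + 1.1Q) dQ = 13.5×33.2857 + ½×1.1×33.2857² = 1058.7228.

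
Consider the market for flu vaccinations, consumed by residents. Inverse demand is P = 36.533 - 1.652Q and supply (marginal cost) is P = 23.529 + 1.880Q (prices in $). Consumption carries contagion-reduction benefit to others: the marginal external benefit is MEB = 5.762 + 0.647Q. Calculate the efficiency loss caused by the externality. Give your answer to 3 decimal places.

Market equilibrium (private): 23.529 + 1.880Q = 36.533 - 1.652Q → Q_m = 3.6818.
Social marginal benefit = demand + MEB = 42.295 - 1.005Q.
Set SMB = MC: 42.295 - 1.005Q = 23.529 + 1.880Q → Q* = 6.5047.
Height of the DWL triangle at Q_m is SMB(Q_m) − MC(Q_m) = MEB(Q_m) = 8.1441.
DWL = ½ × 2.8229 × 8.1441 = 11.4950.

DWL = $11.495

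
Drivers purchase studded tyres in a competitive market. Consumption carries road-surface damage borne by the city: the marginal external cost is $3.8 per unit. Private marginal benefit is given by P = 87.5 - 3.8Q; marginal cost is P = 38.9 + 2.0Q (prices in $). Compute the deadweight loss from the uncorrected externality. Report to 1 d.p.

Market equilibrium (private): 38.9 + 2.0Q = 87.5 - 3.8Q → Q_m = 8.3793.
Social marginal benefit = demand − MEC = 83.7 - 3.8Q.
Set SMB = MC: 83.7 - 3.8Q = 38.9 + 2.0Q → Q* = 7.7241.
The loss is the area between SMB and MC from Q* to Q_m; with linear curves that's a triangle of height MEC(Q_m).
DWL = ½ × 0.6552 × 3.8000 = 1.2449.

DWL = $1.2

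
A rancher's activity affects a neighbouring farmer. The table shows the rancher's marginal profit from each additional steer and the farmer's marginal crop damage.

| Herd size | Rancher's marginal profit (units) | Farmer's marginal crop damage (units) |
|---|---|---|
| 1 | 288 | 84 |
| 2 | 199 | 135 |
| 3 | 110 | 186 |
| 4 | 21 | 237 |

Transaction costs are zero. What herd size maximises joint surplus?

2

Bargaining reaches the level where marginal profit last exceeds marginal crop damage.
That holds through level 2 (199 ≥ 135) but not at 3 (110 < 186).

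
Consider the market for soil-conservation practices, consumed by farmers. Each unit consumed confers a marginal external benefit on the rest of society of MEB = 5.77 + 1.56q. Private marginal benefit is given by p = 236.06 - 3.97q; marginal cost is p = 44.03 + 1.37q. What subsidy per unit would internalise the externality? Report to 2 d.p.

Social marginal benefit = demand + MEB = 241.83 - 2.41q.
Set SMB = MC: 241.83 - 2.41q = 44.03 + 1.37q → q* = 52.3280.
The Pigouvian subsidy equals MEB at q*: 5.77 + 1.56×52.3280 = 87.4017.

subsidy = 87.40 per unit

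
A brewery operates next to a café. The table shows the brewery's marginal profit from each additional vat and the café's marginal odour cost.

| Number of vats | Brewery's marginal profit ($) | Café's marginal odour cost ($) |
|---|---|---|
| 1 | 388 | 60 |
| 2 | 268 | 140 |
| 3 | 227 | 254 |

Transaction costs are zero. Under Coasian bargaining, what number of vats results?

Bargaining reaches the level where marginal profit last exceeds marginal odour cost.
That holds through level 2 (268 ≥ 140) but not at 3 (227 < 254).

2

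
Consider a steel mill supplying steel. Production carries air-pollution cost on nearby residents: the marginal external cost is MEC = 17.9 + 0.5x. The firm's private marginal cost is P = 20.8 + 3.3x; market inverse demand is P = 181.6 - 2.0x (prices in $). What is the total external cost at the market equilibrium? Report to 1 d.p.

Market equilibrium (private): 20.8 + 3.3x = 181.6 - 2.0x → x_m = 30.3396.
Total external cost = ∫₀^{x_m} (17.9 + 0.5x) dx = 17.9×30.3396 + ½×0.5×30.3396² = 773.2017.

$773.2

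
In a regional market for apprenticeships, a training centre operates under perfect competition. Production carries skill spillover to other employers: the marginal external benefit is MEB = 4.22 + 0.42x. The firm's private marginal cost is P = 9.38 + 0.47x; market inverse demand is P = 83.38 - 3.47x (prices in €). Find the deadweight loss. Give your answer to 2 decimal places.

Market equilibrium (private): 9.38 + 0.47x = 83.38 - 3.47x → x_m = 18.7817.
Social marginal cost = private MC − MEB = 5.16 + 0.05x.
Set SMC = demand: 5.16 + 0.05x = 83.38 - 3.47x → x* = 22.2216.
The welfare-loss triangle has base |x_m − x*| and height MEB(x_m) (the vertical gap between SMC and demand is zero at x* and MEB at x_m).
DWL = ½ × 3.4399 × 12.1083 = 20.8257.

DWL = €20.83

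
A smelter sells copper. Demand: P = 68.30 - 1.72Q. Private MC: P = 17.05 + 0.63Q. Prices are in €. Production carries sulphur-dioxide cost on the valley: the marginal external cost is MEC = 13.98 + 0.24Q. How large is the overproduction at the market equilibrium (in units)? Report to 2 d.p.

Market equilibrium (private): 17.05 + 0.63Q = 68.30 - 1.72Q → Q_m = 21.8085.
Social marginal cost = private MC + MEC = 31.03 + 0.87Q.
Set SMC = demand: 31.03 + 0.87Q = 68.30 - 1.72Q → Q* = 14.3900.
Gap = |21.8085 − 14.3900| = 7.4185.

7.42 units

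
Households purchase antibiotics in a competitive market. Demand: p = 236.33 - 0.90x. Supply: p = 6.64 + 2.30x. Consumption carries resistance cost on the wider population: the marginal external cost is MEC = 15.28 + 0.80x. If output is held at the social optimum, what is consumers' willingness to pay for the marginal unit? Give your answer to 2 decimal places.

P = 188.09

Social marginal benefit = demand − MEC = 221.05 - 1.70x.
Set SMB = MC: 221.05 - 1.70x = 6.64 + 2.30x → x* = 53.6025.
Consumer price on the demand curve at x*: 236.33 − 0.90×53.6025 = 188.0878.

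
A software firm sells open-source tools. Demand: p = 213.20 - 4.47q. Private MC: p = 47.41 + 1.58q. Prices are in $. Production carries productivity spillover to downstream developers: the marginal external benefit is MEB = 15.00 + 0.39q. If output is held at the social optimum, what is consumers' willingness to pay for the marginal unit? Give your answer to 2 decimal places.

Social marginal cost = private MC − MEB = 32.41 + 1.19q.
Set SMC = demand: 32.41 + 1.19q = 213.20 - 4.47q → q* = 31.9417.
Consumer price on the demand curve at q*: 213.20 − 4.47×31.9417 = 70.4206.

P = $70.42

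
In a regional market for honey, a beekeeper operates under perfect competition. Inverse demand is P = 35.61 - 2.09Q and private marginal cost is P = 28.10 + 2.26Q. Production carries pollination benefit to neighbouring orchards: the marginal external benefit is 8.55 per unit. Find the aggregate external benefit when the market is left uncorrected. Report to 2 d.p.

14.76

Market equilibrium (private): 28.10 + 2.26Q = 35.61 - 2.09Q → Q_m = 1.7264.
Total external benefit = MEB × Q_m = 8.55 × 1.7264 = 14.7607.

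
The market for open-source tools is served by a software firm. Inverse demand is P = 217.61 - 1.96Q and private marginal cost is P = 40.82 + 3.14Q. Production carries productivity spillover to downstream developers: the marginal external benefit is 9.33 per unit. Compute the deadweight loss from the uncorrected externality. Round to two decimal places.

Market equilibrium (private): 40.82 + 3.14Q = 217.61 - 1.96Q → Q_m = 34.6647.
Social marginal cost = private MC − MEB = 31.49 + 3.14Q.
Set SMC = demand: 31.49 + 3.14Q = 217.61 - 1.96Q → Q* = 36.4941.
The welfare-loss triangle has base |Q_m − Q*| and height MEB(Q_m) (the vertical gap between SMC and demand is zero at Q* and MEB at Q_m).
DWL = ½ × 1.8294 × 9.3300 = 8.5342.

DWL = 8.53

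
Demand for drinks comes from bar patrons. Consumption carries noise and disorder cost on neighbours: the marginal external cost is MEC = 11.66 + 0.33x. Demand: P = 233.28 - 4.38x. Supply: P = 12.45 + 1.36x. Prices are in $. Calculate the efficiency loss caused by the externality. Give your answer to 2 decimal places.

Market equilibrium (private): 12.45 + 1.36x = 233.28 - 4.38x → x_m = 38.4721.
Social marginal benefit = demand − MEC = 221.62 - 4.71x.
Set SMB = MC: 221.62 - 4.71x = 12.45 + 1.36x → x* = 34.4596.
Between x* and x_m the wedge MC − SMB runs linearly from 0 to MEC(x_m), so the loss is a triangle.
DWL = ½ × 4.0125 × 24.3558 = 48.8638.

DWL = $48.86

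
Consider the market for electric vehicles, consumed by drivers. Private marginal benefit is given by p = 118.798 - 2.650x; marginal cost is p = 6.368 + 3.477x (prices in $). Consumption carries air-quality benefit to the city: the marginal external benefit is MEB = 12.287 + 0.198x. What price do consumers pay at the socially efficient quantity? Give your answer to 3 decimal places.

Social marginal benefit = demand + MEB = 131.085 - 2.452x.
Set SMB = MC: 131.085 - 2.452x = 6.368 + 3.477x → x* = 21.0351.
Consumer price on the demand curve at x*: 118.798 − 2.650×21.0351 = 63.0550.

P = $63.055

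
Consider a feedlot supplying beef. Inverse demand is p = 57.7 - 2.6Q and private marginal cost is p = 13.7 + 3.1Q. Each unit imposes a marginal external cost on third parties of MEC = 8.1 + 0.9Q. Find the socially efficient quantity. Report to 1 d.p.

Social marginal cost = private MC + MEC = 21.8 + 4.0Q.
Set SMC = demand: 21.8 + 4.0Q = 57.7 - 2.6Q → Q* = 5.4394.

Q* = 5.4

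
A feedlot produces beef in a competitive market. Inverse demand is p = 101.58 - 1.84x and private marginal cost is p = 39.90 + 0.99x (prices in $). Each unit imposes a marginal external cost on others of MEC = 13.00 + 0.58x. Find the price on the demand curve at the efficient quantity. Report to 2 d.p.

Social marginal cost = private MC + MEC = 52.90 + 1.57x.
Set SMC = demand: 52.90 + 1.57x = 101.58 - 1.84x → x* = 14.2757.
Consumer price on the demand curve at x*: 101.58 − 1.84×14.2757 = 75.3127.

P = $75.31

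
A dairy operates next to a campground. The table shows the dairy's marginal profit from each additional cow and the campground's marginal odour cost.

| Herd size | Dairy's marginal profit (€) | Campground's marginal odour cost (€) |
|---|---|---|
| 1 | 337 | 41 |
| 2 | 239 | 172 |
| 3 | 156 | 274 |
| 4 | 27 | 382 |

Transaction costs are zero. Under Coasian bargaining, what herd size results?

Bargaining reaches the level where marginal profit last exceeds marginal odour cost.
That holds through level 2 (239 ≥ 172) but not at 3 (156 < 274).

2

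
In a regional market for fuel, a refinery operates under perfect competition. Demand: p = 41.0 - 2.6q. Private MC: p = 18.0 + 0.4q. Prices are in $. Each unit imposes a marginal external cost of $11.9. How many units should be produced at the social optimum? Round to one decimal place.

q* = 3.7

Social marginal cost = private MC + MEC = 29.9 + 0.4q.
Set SMC = demand: 29.9 + 0.4q = 41.0 - 2.6q → q* = 3.7000.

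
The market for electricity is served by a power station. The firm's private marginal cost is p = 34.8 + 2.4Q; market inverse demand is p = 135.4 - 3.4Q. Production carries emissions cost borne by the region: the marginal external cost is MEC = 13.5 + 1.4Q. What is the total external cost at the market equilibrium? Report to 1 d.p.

444.7

Market equilibrium (private): 34.8 + 2.4Q = 135.4 - 3.4Q → Q_m = 17.3448.
Total external cost = ∫₀^{Q_m} (13.5 + 1.4Q) dQ = 13.5×17.3448 + ½×1.4×17.3448² = 444.7443.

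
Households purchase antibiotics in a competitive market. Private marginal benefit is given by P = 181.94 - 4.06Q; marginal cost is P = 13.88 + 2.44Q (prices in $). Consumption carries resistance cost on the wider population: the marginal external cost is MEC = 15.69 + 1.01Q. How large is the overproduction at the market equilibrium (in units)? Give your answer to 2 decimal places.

Market equilibrium (private): 13.88 + 2.44Q = 181.94 - 4.06Q → Q_m = 25.8554.
Social marginal benefit = demand − MEC = 166.25 - 5.07Q.
Set SMB = MC: 166.25 - 5.07Q = 13.88 + 2.44Q → Q* = 20.2889.
Gap = |25.8554 − 20.2889| = 5.5665.

5.57 units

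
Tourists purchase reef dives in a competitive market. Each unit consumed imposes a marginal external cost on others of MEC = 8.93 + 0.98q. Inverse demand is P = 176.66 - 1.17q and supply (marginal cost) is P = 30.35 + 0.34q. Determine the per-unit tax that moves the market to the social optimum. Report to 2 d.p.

tax = 63.00 per unit

Social marginal benefit = demand − MEC = 167.73 - 2.15q.
Set SMB = MC: 167.73 - 2.15q = 30.35 + 0.34q → q* = 55.1727.
The Pigouvian tax equals MEC at q*: 8.93 + 0.98×55.1727 = 62.9992.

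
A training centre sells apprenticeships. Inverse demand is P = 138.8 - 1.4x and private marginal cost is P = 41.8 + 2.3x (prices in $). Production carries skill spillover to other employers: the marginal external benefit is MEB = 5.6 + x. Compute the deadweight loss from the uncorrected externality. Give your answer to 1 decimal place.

DWL = $187.5

Market equilibrium (private): 41.8 + 2.3x = 138.8 - 1.4x → x_m = 26.2162.
Social marginal cost = private MC − MEB = 36.2 + 1.3x.
Set SMC = demand: 36.2 + 1.3x = 138.8 - 1.4x → x* = 38.0000.
The welfare-loss triangle has base |x_m − x*| and height MEB(x_m) (the vertical gap between SMC and demand is zero at x* and MEB at x_m).
DWL = ½ × 11.7838 × 31.8162 = 187.4579.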